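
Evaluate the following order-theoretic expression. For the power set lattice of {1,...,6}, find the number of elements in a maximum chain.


A chain is a totally ordered subset; we count the number of elements in a maximum chain.
Compute, for each element x, the size of the longest chain ending at x:
  {}: 1
  {1}: 2
  {2}: 2
  {3}: 2
  {4}: 2
  {5}: 2
  ...
A maximum chain: {} < {1} < {1,2} < {1,2,3} < {1,2,3,4} < {1,2,3,4,5} < {1,2,3,4,5,6}
Number of elements in the longest chain: 7


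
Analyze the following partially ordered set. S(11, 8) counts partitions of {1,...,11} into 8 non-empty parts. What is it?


S(n,k) = k*S(n-1,k) + S(n-1,k-1).
S(10,8) = 750, S(10,7) = 5880
S(11,8) = 8*750 + 5880 = 6000 + 5880
S(11,8) = 11880


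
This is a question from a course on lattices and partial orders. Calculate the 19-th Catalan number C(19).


C(n) = C(2n, n) / (n+1).
C(38, 19) = 35345263800
C(19) = 35345263800 / 20 = 1767263190


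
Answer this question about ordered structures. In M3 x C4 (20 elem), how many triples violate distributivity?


Distributive law: a ^ (b v c) = (a ^ b) v (a ^ c).
Check all 20^3 = 8000 ordered triples (a,b,c).
  e.g. a=(a1,0), b=(a2,0), c=(a3,0): lhs=(a1,0) != rhs=(0,0)
  e.g. a=(a1,0), b=(a2,0), c=(a3,1): lhs=(a1,0) != rhs=(0,0)
Total violating triples: 384


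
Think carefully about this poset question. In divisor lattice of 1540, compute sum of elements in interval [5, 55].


Interval [5,55] in divisors of 1540: [5, 55]
Sum = 60


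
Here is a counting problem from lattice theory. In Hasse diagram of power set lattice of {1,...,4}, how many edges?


A cover relation a -< b holds when a < b with no c strictly between.
Cover relations:
  {} -< {1}
  {} -< {2}
  {} -< {3}
  {} -< {4}
  {1} -< {1,2}
  {1} -< {1,3}
  {1} -< {1,4}
  {2} -< {1,2}
  ...24 more
Total: 32


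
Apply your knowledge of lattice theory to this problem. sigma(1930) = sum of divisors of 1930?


sigma(n) = sum of divisors.
Divisors of 1930: [1, 2, 5, 10, 193, 386, 965, 1930]
Sum = 3492


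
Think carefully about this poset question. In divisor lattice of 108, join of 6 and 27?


In a divisor lattice, join = lcm (least common multiple).
gcd(6,27) = 3
lcm(6,27) = 6*27/gcd = 162/3 = 54


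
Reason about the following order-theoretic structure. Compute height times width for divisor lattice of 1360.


Height = length of longest chain minus 1; width = size of largest antichain.
A maximum chain: 1 | 17 | 85 | 170 | 340 | 680 | 1360  (height 6).
A maximum antichain: {4, 10, 34, 85}  (width 4).
Product = 6 * 4 = 24


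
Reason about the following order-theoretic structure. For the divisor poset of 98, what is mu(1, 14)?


In a divisor lattice, mu(a,b) = mu(b/a) where mu is the classical Mobius function.
b/a = 14/1 = 14
Prime factorization of 14: primes [2, 7]
14 is squarefree with 2 prime factor(s), so mu(14) = (-1)^2 = 1


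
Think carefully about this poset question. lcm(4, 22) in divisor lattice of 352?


Join=lcm.
gcd(4,22)=2
lcm=44


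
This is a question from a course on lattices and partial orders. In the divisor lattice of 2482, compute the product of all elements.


Divisors of 2482: [1, 2, 17, 34, 73, 146, 1241, 2482]
Product = n^(d(n)/2) = 2482^(8/2)
Product = 37949591784976


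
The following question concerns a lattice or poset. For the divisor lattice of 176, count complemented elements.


An element a is complemented if some b has a meet b = bottom, a join b = top.
a is complemented iff gcd(a, n/a)=1, i.e. a is a unitary divisor of 176.
Complemented elements: 1, 11, 16, 176
Count: 4


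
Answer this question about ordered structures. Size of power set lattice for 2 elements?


Power set = 2^n.
2^2 = 4


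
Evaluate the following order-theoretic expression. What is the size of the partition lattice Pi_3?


B(n) = number of set partitions of an n-element set.
B(n) satisfies the recurrence: B(n+1) = sum_k C(n,k)*B(k).
B(3) = 5


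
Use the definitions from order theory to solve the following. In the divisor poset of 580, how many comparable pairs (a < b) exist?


A comparable pair {a,b} has a < b or b < a in the order.
Count unordered pairs where one element is strictly below the other.
Examples: {1,2}, {1,4}, {1,5}, {1,10}, ...
Total comparable pairs: 42


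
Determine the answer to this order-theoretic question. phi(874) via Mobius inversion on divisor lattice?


phi(n) = n * prod_{p|n} (1 - 1/p).
Prime divisors of 874: [2, 19, 23]
phi(874) = 874 * (1 - 1/2) * (1 - 1/19) * (1 - 1/23)
phi(874) = 396


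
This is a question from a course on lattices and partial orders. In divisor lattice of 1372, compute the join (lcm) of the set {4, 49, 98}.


In a divisor lattice, join = lcm (least common multiple).
Compute lcm iteratively: start with first element, then lcm(current, next).
Elements: [4, 49, 98]
lcm(4,49) = 196
lcm(196,98) = 196
Final lcm = 196


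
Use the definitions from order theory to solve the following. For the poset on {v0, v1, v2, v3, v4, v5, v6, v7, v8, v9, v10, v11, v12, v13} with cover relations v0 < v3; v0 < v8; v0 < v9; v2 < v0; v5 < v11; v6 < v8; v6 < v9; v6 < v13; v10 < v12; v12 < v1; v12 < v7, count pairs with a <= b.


The order relation is {(a,b) : a <= b}, reflexive so it includes (a,a).
Examples: (v0,v0), (v0,v3), (v0,v8), (v0,v9), (v1,v1), ...
Total ordered pairs: 30


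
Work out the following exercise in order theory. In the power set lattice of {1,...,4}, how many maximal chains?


A maximal chain goes from the minimum element to a maximal element via cover relations.
Counting all min-to-max paths in the cover graph.
Total maximal chains: 24


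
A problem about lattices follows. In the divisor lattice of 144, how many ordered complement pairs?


Complement pair (a,b): a meet b = bottom, a join b = top.
Here: gcd(a,b)=1 and lcm(a,b)=144, i.e. a*b=144 with a,b coprime.
Pairs found: (1,144), (9,16), (16,9), (144,1)
Total ordered pairs: 4


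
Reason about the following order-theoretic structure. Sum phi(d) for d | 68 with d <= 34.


Divisors of 68 up to 34: [1, 2, 4, 17, 34]
phi values: [1, 1, 2, 16, 16]
Sum = 36


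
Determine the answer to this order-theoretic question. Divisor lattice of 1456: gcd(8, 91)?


Meet=gcd.
gcd(8,91)=1


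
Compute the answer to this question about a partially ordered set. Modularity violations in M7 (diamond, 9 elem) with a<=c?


Modular law: if a <= c then a v (b ^ c) = (a v b) ^ c.
Check all triples (a,b,c) with a <= c among 9 elements.
This lattice is modular (diamonds M_m and their chain-products are modular).
Total violating triples: 0


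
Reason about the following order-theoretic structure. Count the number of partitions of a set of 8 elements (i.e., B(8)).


B(n) = number of set partitions of an n-element set.
B(n) satisfies the recurrence: B(n+1) = sum_k C(n,k)*B(k).
B(8) = 4140


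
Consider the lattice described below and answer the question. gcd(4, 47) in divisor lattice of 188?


Meet=gcd.
gcd(4,47)=1


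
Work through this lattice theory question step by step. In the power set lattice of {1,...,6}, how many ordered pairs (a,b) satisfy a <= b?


The order relation is {(a,b) : a <= b}, reflexive so it includes (a,a).
Examples: ({},{}), ({},{1,2}), ({},{1,2,3}), ({},{1,2,3,4}), ({},{1,2,3,4,5}), ...
Total ordered pairs: 729


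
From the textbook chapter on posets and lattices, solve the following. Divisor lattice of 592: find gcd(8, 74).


In a divisor lattice, meet = gcd (greatest common divisor).
By Euclidean algorithm or factoring: gcd(8,74) = 2


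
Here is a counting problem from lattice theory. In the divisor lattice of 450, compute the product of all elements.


Divisors of 450: [1, 2, 3, 5, 6, 9, 10, 15, 18, 25, 30, 45, 50, 75, 90, 150, 225, 450]
Product = n^(d(n)/2) = 450^(18/2)
Product = 756680642578125000000000


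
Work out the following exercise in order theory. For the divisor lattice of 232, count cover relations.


A cover relation a -< b holds when a < b with no c strictly between.
Cover relations:
  1 -< 2
  1 -< 29
  2 -< 4
  2 -< 58
  4 -< 8
  4 -< 116
  8 -< 232
  29 -< 58
  ...2 more
Total: 10


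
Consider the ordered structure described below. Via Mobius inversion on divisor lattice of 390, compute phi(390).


phi(n) = n * prod_{p|n} (1 - 1/p).
Prime divisors of 390: [2, 3, 5, 13]
phi(390) = 390 * (1 - 1/2) * (1 - 1/3) * (1 - 1/5) * (1 - 1/13)
phi(390) = 96


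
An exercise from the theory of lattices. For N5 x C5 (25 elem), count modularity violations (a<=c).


Modular law: if a <= c then a v (b ^ c) = (a v b) ^ c.
Check all triples (a,b,c) with a <= c among 25 elements.
  e.g. a=(a,0), b=(c,0), c=(b,0): lhs=(a,0) != rhs=(b,0)
  e.g. a=(a,0), b=(c,1), c=(b,0): lhs=(a,0) != rhs=(b,0)
Total violating triples: 75


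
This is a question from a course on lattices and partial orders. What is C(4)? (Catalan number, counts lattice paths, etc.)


C(n) = C(2n, n) / (n+1).
C(8, 4) = 70
C(4) = 70 / 5 = 14


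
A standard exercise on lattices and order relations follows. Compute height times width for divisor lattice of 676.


Height = length of longest chain minus 1; width = size of largest antichain.
A maximum chain: 1 | 13 | 169 | 338 | 676  (height 4).
A maximum antichain: {4, 26, 169}  (width 3).
Product = 4 * 3 = 12


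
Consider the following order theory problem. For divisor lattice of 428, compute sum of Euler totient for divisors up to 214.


Divisors of 428 up to 214: [1, 2, 4, 107, 214]
phi values: [1, 1, 2, 106, 106]
Sum = 216


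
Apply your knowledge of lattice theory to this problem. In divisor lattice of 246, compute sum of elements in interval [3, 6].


Interval [3,6] in divisors of 246: [3, 6]
Sum = 9


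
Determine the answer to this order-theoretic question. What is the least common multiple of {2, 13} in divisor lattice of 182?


In a divisor lattice, join = lcm (least common multiple).
Compute lcm iteratively: start with first element, then lcm(current, next).
Elements: [2, 13]
lcm(2,13) = 26
Final lcm = 26


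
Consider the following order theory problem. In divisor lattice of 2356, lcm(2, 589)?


Join=lcm.
gcd(2,589)=1
lcm=1178


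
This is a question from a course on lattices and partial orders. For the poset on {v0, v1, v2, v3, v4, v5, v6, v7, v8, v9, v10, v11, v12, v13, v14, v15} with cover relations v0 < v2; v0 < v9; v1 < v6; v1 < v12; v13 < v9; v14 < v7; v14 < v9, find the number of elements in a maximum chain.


A chain is a totally ordered subset; we count the number of elements in a maximum chain.
Compute, for each element x, the size of the longest chain ending at x:
  v0: 1
  v1: 1
  v3: 1
  v4: 1
  v5: 1
  v8: 1
  ...
A maximum chain: v0 < v2
Number of elements in the longest chain: 2


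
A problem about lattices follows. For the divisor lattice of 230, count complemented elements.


An element a is complemented if some b has a meet b = bottom, a join b = top.
a is complemented iff gcd(a, n/a)=1, i.e. a is a unitary divisor of 230.
Complemented elements: 1, 2, 5, 10, 23, 46, ... (2 more)
Count: 8


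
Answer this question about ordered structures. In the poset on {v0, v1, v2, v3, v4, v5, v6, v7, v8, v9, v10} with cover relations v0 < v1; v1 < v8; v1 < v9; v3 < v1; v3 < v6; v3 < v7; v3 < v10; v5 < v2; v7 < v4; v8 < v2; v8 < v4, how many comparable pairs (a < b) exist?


A comparable pair {a,b} has a < b or b < a in the order.
Count unordered pairs where one element is strictly below the other.
Examples: {v0,v1}, {v0,v2}, {v0,v4}, {v0,v8}, ...
Total comparable pairs: 21


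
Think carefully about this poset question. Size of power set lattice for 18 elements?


Power set = 2^n.
2^18 = 262144


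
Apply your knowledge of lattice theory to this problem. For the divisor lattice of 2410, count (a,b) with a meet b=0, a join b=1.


Complement pair (a,b): a meet b = bottom, a join b = top.
Here: gcd(a,b)=1 and lcm(a,b)=2410, i.e. a*b=2410 with a,b coprime.
Pairs found: (1,2410), (2,1205), (5,482), (10,241), ... (4 more)
Total ordered pairs: 8


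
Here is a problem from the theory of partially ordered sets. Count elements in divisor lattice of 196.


Divisors of 196: [1, 2, 4, 7, 14, 28, 49, 98, 196]
Count: 9


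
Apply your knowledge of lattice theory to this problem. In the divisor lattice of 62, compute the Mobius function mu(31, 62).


In a divisor lattice, mu(a,b) = mu(b/a) where mu is the classical Mobius function.
b/a = 62/31 = 2
Prime factorization of 2: primes [2]
2 is squarefree with 1 prime factor(s), so mu(2) = (-1)^1 = -1


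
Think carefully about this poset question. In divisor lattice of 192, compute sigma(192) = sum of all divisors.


sigma(n) = sum of divisors.
Divisors of 192: [1, 2, 3, 4, 6, 8, 12, 16, 24, 32, 48, 64, 96, 192]
Sum = 508


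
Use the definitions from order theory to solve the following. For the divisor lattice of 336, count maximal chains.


A maximal chain goes from the minimum element to a maximal element via cover relations.
Counting all min-to-max paths in the cover graph.
Total maximal chains: 30


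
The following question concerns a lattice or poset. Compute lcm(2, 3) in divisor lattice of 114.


In a divisor lattice, join = lcm (least common multiple).
gcd(2,3) = 1
lcm(2,3) = 2*3/gcd = 6/1 = 6


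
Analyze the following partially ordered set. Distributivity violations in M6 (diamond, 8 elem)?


Distributive law: a ^ (b v c) = (a ^ b) v (a ^ c).
Check all 8^3 = 512 ordered triples (a,b,c).
  e.g. a=a1, b=a2, c=a3: lhs=a1 != rhs=0
  e.g. a=a1, b=a2, c=a4: lhs=a1 != rhs=0
Total violating triples: 120


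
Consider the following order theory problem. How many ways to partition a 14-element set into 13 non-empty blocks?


S(n,k) = k*S(n-1,k) + S(n-1,k-1).
S(13,13) = 1, S(13,12) = 78
S(14,13) = 13*1 + 78 = 13 + 78
S(14,13) = 91


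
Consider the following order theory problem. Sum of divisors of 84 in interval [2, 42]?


Interval [2,42] in divisors of 84: [2, 6, 14, 42]
Sum = 64


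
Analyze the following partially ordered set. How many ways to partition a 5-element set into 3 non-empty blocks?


S(n,k) = k*S(n-1,k) + S(n-1,k-1).
S(4,3) = 6, S(4,2) = 7
S(5,3) = 3*6 + 7 = 18 + 7
S(5,3) = 25


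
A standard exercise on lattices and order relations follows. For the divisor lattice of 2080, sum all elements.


sigma(n) = sum of divisors.
Divisors of 2080: [1, 2, 4, 5, 8, 10, 13, 16, 20, 26, 32, 40, 52, 65, 80, 104, 130, 160, 208, 260, 416, 520, 1040, 2080]
Sum = 5292


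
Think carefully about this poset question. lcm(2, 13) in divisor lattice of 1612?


Join=lcm.
gcd(2,13)=1
lcm=26


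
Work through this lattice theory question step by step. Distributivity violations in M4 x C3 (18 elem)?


Distributive law: a ^ (b v c) = (a ^ b) v (a ^ c).
Check all 18^3 = 5832 ordered triples (a,b,c).
  e.g. a=(a1,0), b=(a2,0), c=(a3,0): lhs=(a1,0) != rhs=(0,0)
  e.g. a=(a1,0), b=(a2,0), c=(a3,1): lhs=(a1,0) != rhs=(0,0)
Total violating triples: 648


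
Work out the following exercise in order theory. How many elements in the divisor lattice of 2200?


Divisors of 2200: [1, 2, 4, 5, 8, 10, 11, 20, 22, 25, 40, 44, 50, 55, 88, 100, 110, 200, 220, 275, 440, 550, 1100, 2200]
Count: 24


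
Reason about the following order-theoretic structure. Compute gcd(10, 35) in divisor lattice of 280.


In a divisor lattice, meet = gcd (greatest common divisor).
By Euclidean algorithm or factoring: gcd(10,35) = 5


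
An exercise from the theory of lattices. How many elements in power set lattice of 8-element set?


Power set = 2^n.
2^8 = 256


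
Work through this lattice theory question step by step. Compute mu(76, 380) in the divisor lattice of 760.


In a divisor lattice, mu(a,b) = mu(b/a) where mu is the classical Mobius function.
b/a = 380/76 = 5
Prime factorization of 5: primes [5]
5 is squarefree with 1 prime factor(s), so mu(5) = (-1)^1 = -1


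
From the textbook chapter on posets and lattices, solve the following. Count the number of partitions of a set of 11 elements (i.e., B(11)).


B(n) = number of set partitions of an n-element set.
B(n) satisfies the recurrence: B(n+1) = sum_k C(n,k)*B(k).
B(11) = 678570


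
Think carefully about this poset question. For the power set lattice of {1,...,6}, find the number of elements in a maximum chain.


A chain is a totally ordered subset; we count the number of elements in a maximum chain.
Compute, for each element x, the size of the longest chain ending at x:
  {}: 1
  {1}: 2
  {2}: 2
  {3}: 2
  {4}: 2
  {5}: 2
  ...
A maximum chain: {} < {1} < {1,2} < {1,2,3} < {1,2,3,4} < {1,2,3,4,5} < {1,2,3,4,5,6}
Number of elements in the longest chain: 7


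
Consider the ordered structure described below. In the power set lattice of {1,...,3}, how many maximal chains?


A maximal chain goes from the minimum element to a maximal element via cover relations.
Counting all min-to-max paths in the cover graph.
Total maximal chains: 6


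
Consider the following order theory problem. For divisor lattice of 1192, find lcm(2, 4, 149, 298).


In a divisor lattice, join = lcm (least common multiple).
Compute lcm iteratively: start with first element, then lcm(current, next).
Elements: [2, 4, 149, 298]
lcm(2,4) = 4
lcm(4,149) = 596
lcm(596,298) = 596
Final lcm = 596


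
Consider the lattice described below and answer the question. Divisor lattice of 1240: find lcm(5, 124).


In a divisor lattice, join = lcm (least common multiple).
gcd(5,124) = 1
lcm(5,124) = 5*124/gcd = 620/1 = 620


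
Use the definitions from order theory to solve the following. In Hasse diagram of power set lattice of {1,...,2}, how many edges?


A cover relation a -< b holds when a < b with no c strictly between.
Cover relations:
  {} -< {1}
  {} -< {2}
  {1} -< {1,2}
  {2} -< {1,2}
Total: 4


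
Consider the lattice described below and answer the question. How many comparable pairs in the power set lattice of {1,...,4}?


A comparable pair {a,b} has a < b or b < a in the order.
Count unordered pairs where one element is strictly below the other.
Examples: {{},{1}}, {{},{2}}, {{},{3}}, {{},{4}}, ...
Total comparable pairs: 65


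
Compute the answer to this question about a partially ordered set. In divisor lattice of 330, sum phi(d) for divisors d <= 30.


Divisors of 330 up to 30: [1, 2, 3, 5, 6, 10, 11, 15, 22, 30]
phi values: [1, 1, 2, 4, 2, 4, 10, 8, 10, 8]
Sum = 50


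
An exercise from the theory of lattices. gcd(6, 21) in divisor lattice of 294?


Meet=gcd.
gcd(6,21)=3


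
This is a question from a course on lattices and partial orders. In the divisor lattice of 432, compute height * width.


Height = length of longest chain minus 1; width = size of largest antichain.
A maximum chain: 1 | 3 | 9 | 27 | 54 | 108 | 216 | 432  (height 7).
A maximum antichain: {8, 12, 18, 27}  (width 4).
Product = 7 * 4 = 28


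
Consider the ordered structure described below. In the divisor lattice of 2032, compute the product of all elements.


Divisors of 2032: [1, 2, 4, 8, 16, 127, 254, 508, 1016, 2032]
Product = n^(d(n)/2) = 2032^(10/2)
Product = 34643241239314432


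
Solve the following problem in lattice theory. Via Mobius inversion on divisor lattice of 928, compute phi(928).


phi(n) = n * prod_{p|n} (1 - 1/p).
Prime divisors of 928: [2, 29]
phi(928) = 928 * (1 - 1/2) * (1 - 1/29)
phi(928) = 448


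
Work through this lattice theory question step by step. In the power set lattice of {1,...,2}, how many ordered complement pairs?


Complement pair (a,b): a meet b = bottom, a join b = top.
Here: A intersect B = {} and A union B = {1,...,2}.
Pairs found: ({},{1,2}), ({1},{2}), ({2},{1}), ({1,2},{})
Total ordered pairs: 4


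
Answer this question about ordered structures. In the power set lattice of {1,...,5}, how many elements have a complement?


An element a is complemented if some b has a meet b = bottom, a join b = top.
every subset A has complement S\A, so all elements are complemented.
Complemented elements: {}, {1}, {2}, {3}, {4}, {5}, ... (26 more)
Count: 32


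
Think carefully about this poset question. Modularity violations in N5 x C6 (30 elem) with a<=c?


Modular law: if a <= c then a v (b ^ c) = (a v b) ^ c.
Check all triples (a,b,c) with a <= c among 30 elements.
  e.g. a=(a,0), b=(c,0), c=(b,0): lhs=(a,0) != rhs=(b,0)
  e.g. a=(a,0), b=(c,1), c=(b,0): lhs=(a,0) != rhs=(b,0)
Total violating triples: 126


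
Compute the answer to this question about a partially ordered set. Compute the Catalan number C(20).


C(n) = C(2n, n) / (n+1).
C(40, 20) = 137846528820
C(20) = 137846528820 / 21 = 6564120420


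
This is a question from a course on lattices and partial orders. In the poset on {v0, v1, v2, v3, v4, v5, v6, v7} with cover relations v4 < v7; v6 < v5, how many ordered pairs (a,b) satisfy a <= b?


The order relation is {(a,b) : a <= b}, reflexive so it includes (a,a).
Examples: (v0,v0), (v1,v1), (v2,v2), (v3,v3), (v4,v4), ...
Total ordered pairs: 10


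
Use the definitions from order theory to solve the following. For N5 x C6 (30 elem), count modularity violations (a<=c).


Modular law: if a <= c then a v (b ^ c) = (a v b) ^ c.
Check all triples (a,b,c) with a <= c among 30 elements.
  e.g. a=(a,0), b=(c,0), c=(b,0): lhs=(a,0) != rhs=(b,0)
  e.g. a=(a,0), b=(c,1), c=(b,0): lhs=(a,0) != rhs=(b,0)
Total violating triples: 126


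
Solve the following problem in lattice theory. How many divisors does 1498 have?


Divisors of 1498: [1, 2, 7, 14, 107, 214, 749, 1498]
Count: 8


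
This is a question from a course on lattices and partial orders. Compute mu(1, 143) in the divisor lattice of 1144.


In a divisor lattice, mu(a,b) = mu(b/a) where mu is the classical Mobius function.
b/a = 143/1 = 143
Prime factorization of 143: primes [11, 13]
143 is squarefree with 2 prime factor(s), so mu(143) = (-1)^2 = 1


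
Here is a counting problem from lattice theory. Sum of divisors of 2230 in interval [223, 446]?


Interval [223,446] in divisors of 2230: [223, 446]
Sum = 669


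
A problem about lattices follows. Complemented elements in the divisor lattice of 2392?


An element a is complemented if some b has a meet b = bottom, a join b = top.
a is complemented iff gcd(a, n/a)=1, i.e. a is a unitary divisor of 2392.
Complemented elements: 1, 8, 13, 23, 104, 184, ... (2 more)
Count: 8


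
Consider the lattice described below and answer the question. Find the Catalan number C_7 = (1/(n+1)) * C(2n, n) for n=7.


C(n) = C(2n, n) / (n+1).
C(14, 7) = 3432
C(7) = 3432 / 8 = 429


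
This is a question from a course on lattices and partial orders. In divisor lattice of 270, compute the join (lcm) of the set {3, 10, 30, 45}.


In a divisor lattice, join = lcm (least common multiple).
Compute lcm iteratively: start with first element, then lcm(current, next).
Elements: [3, 10, 30, 45]
lcm(3,10) = 30
lcm(30,30) = 30
lcm(30,45) = 90
Final lcm = 90


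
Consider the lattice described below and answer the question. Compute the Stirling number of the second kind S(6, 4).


S(n,k) = k*S(n-1,k) + S(n-1,k-1).
S(5,4) = 10, S(5,3) = 25
S(6,4) = 4*10 + 25 = 40 + 25
S(6,4) = 65


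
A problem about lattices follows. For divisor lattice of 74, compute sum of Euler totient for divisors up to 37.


Divisors of 74 up to 37: [1, 2, 37]
phi values: [1, 1, 36]
Sum = 38


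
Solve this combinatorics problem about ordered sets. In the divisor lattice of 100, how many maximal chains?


A maximal chain goes from the minimum element to a maximal element via cover relations.
Counting all min-to-max paths in the cover graph.
Total maximal chains: 6


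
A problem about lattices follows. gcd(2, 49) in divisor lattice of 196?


Meet=gcd.
gcd(2,49)=1


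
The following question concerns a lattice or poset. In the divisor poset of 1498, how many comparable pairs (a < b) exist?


A comparable pair {a,b} has a < b or b < a in the order.
Count unordered pairs where one element is strictly below the other.
Examples: {1,2}, {1,7}, {1,14}, {1,107}, ...
Total comparable pairs: 19


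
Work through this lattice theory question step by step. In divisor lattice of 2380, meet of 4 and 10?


In a divisor lattice, meet = gcd (greatest common divisor).
By Euclidean algorithm or factoring: gcd(4,10) = 2


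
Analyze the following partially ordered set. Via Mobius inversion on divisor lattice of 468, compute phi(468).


phi(n) = n * prod_{p|n} (1 - 1/p).
Prime divisors of 468: [2, 3, 13]
phi(468) = 468 * (1 - 1/2) * (1 - 1/3) * (1 - 1/13)
phi(468) = 144


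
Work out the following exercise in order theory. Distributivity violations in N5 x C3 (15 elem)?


Distributive law: a ^ (b v c) = (a ^ b) v (a ^ c).
Check all 15^3 = 3375 ordered triples (a,b,c).
  e.g. a=(b,0), b=(a,0), c=(c,0): lhs=(b,0) != rhs=(a,0)
  e.g. a=(b,0), b=(a,0), c=(c,1): lhs=(b,0) != rhs=(a,0)
Total violating triples: 54


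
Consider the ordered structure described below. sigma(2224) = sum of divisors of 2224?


sigma(n) = sum of divisors.
Divisors of 2224: [1, 2, 4, 8, 16, 139, 278, 556, 1112, 2224]
Sum = 4340


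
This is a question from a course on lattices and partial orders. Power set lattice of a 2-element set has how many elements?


Power set = 2^n.
2^2 = 4


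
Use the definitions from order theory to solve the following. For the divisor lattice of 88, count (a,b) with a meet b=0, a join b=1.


Complement pair (a,b): a meet b = bottom, a join b = top.
Here: gcd(a,b)=1 and lcm(a,b)=88, i.e. a*b=88 with a,b coprime.
Pairs found: (1,88), (8,11), (11,8), (88,1)
Total ordered pairs: 4


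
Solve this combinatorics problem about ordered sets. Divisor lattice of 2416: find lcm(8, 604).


In a divisor lattice, join = lcm (least common multiple).
gcd(8,604) = 4
lcm(8,604) = 8*604/gcd = 4832/4 = 1208


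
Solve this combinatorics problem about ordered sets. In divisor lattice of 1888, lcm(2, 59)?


Join=lcm.
gcd(2,59)=1
lcm=118


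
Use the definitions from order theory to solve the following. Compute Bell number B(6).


B(n) = number of set partitions of an n-element set.
B(n) satisfies the recurrence: B(n+1) = sum_k C(n,k)*B(k).
B(6) = 203


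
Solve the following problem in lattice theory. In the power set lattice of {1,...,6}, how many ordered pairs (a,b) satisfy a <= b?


The order relation is {(a,b) : a <= b}, reflexive so it includes (a,a).
Examples: ({},{}), ({},{1,2}), ({},{1,2,3}), ({},{1,2,3,4}), ({},{1,2,3,4,5}), ...
Total ordered pairs: 729


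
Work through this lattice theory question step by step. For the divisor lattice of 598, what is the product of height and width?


Height = length of longest chain minus 1; width = size of largest antichain.
A maximum chain: 1 | 23 | 299 | 598  (height 3).
A maximum antichain: {2, 13, 23}  (width 3).
Product = 3 * 3 = 9


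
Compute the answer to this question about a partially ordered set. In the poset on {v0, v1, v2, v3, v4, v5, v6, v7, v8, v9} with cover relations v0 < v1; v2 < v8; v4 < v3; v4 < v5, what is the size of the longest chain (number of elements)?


A chain is a totally ordered subset; we count the number of elements in a maximum chain.
Compute, for each element x, the size of the longest chain ending at x:
  v0: 1
  v2: 1
  v4: 1
  v6: 1
  v7: 1
  v9: 1
  ...
A maximum chain: v0 < v1
Number of elements in the longest chain: 2


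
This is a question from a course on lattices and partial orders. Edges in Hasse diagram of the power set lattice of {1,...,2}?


A cover relation a -< b holds when a < b with no c strictly between.
Cover relations:
  {} -< {1}
  {} -< {2}
  {1} -< {1,2}
  {2} -< {1,2}
Total: 4


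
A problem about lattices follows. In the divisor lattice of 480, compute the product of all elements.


Divisors of 480: [1, 2, 3, 4, 5, 6, 8, 10, 12, 15, 16, 20, 24, 30, 32, 40, 48, 60, 80, 96, 120, 160, 240, 480]
Product = n^(d(n)/2) = 480^(24/2)
Product = 149587343098087735296000000000000


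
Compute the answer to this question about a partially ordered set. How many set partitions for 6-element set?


B(n) = number of set partitions of an n-element set.
B(n) satisfies the recurrence: B(n+1) = sum_k C(n,k)*B(k).
B(6) = 203


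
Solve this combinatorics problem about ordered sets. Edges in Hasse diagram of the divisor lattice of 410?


A cover relation a -< b holds when a < b with no c strictly between.
Cover relations:
  1 -< 2
  1 -< 5
  1 -< 41
  2 -< 10
  2 -< 82
  5 -< 10
  5 -< 205
  10 -< 410
  ...4 more
Total: 12


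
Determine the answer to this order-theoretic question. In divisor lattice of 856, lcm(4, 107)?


Join=lcm.
gcd(4,107)=1
lcm=428


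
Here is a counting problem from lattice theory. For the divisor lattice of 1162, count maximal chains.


A maximal chain goes from the minimum element to a maximal element via cover relations.
Counting all min-to-max paths in the cover graph.
Total maximal chains: 6


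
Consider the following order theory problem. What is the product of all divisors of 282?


Divisors of 282: [1, 2, 3, 6, 47, 94, 141, 282]
Product = n^(d(n)/2) = 282^(8/2)
Product = 6324066576


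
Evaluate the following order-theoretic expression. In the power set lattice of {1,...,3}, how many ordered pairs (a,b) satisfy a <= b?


The order relation is {(a,b) : a <= b}, reflexive so it includes (a,a).
Examples: ({},{}), ({},{1,2}), ({},{1,2,3}), ({},{1,3}), ({},{1}), ...
Total ordered pairs: 27


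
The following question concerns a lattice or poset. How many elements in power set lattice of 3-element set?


Power set = 2^n.
2^3 = 8


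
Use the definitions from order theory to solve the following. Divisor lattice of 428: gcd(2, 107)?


Meet=gcd.
gcd(2,107)=1


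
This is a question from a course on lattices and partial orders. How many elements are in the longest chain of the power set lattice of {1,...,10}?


A chain is a totally ordered subset; we count the number of elements in a maximum chain.
Compute, for each element x, the size of the longest chain ending at x:
  {}: 1
  {1}: 2
  {2}: 2
  {3}: 2
  {4}: 2
  {5}: 2
  ...
A maximum chain: {} < {1} < {1,2} < {1,2,3} < {1,2,3,4} < {1,2,3,4,5} < {1,2,3,4,5,6} < {1,2,3,4,5,6,7} < {1,2,3,4,5,6,7,8} < {1,2,3,4,5,6,7,8,9} < {1,2,3,4,5,6,7,8,9,10}
Number of elements in the longest chain: 11


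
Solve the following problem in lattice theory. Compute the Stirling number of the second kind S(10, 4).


S(n,k) = k*S(n-1,k) + S(n-1,k-1).
S(9,4) = 7770, S(9,3) = 3025
S(10,4) = 4*7770 + 3025 = 31080 + 3025
S(10,4) = 34105


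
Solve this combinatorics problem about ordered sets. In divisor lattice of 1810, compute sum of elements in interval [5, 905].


Interval [5,905] in divisors of 1810: [5, 905]
Sum = 910


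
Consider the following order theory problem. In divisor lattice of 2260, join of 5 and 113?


In a divisor lattice, join = lcm (least common multiple).
gcd(5,113) = 1
lcm(5,113) = 5*113/gcd = 565/1 = 565


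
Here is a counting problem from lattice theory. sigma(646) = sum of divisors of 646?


sigma(n) = sum of divisors.
Divisors of 646: [1, 2, 17, 19, 34, 38, 323, 646]
Sum = 1080


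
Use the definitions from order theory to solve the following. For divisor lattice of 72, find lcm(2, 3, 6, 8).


In a divisor lattice, join = lcm (least common multiple).
Compute lcm iteratively: start with first element, then lcm(current, next).
Elements: [2, 3, 6, 8]
lcm(2,3) = 6
lcm(6,6) = 6
lcm(6,8) = 24
Final lcm = 24


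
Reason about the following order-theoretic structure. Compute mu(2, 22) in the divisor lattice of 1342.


In a divisor lattice, mu(a,b) = mu(b/a) where mu is the classical Mobius function.
b/a = 22/2 = 11
Prime factorization of 11: primes [11]
11 is squarefree with 1 prime factor(s), so mu(11) = (-1)^1 = -1


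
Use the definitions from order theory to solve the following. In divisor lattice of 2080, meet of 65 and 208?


In a divisor lattice, meet = gcd (greatest common divisor).
By Euclidean algorithm or factoring: gcd(65,208) = 13


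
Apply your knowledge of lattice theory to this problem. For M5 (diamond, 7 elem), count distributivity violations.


Distributive law: a ^ (b v c) = (a ^ b) v (a ^ c).
Check all 7^3 = 343 ordered triples (a,b,c).
  e.g. a=a1, b=a2, c=a3: lhs=a1 != rhs=0
  e.g. a=a1, b=a2, c=a4: lhs=a1 != rhs=0
Total violating triples: 60


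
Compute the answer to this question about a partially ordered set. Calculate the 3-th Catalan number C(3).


C(n) = C(2n, n) / (n+1).
C(6, 3) = 20
C(3) = 20 / 4 = 5


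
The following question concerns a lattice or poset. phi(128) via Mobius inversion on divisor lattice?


phi(n) = n * prod_{p|n} (1 - 1/p).
Prime divisors of 128: [2]
phi(128) = 128 * (1 - 1/2)
phi(128) = 64


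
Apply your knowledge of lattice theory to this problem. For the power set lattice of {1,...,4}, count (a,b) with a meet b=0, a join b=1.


Complement pair (a,b): a meet b = bottom, a join b = top.
Here: A intersect B = {} and A union B = {1,...,4}.
Pairs found: ({},{1,2,3,4}), ({1},{2,3,4}), ({2},{1,3,4}), ({3},{1,2,4}), ... (12 more)
Total ordered pairs: 16


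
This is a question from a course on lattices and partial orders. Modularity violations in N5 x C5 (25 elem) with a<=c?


Modular law: if a <= c then a v (b ^ c) = (a v b) ^ c.
Check all triples (a,b,c) with a <= c among 25 elements.
  e.g. a=(a,0), b=(c,0), c=(b,0): lhs=(a,0) != rhs=(b,0)
  e.g. a=(a,0), b=(c,1), c=(b,0): lhs=(a,0) != rhs=(b,0)
Total violating triples: 75


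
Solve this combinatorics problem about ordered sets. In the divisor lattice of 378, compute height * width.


Height = length of longest chain minus 1; width = size of largest antichain.
A maximum chain: 1 | 7 | 21 | 63 | 189 | 378  (height 5).
A maximum antichain: {6, 9, 14, 21}  (width 4).
Product = 5 * 4 = 20


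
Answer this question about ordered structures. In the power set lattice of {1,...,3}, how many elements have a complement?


An element a is complemented if some b has a meet b = bottom, a join b = top.
every subset A has complement S\A, so all elements are complemented.
Complemented elements: {}, {1}, {2}, {3}, {1,2}, {1,3}, ... (2 more)
Count: 8


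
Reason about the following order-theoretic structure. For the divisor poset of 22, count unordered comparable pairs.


A comparable pair {a,b} has a < b or b < a in the order.
Count unordered pairs where one element is strictly below the other.
Examples: {1,2}, {1,11}, {1,22}, {2,22}, ...
Total comparable pairs: 5


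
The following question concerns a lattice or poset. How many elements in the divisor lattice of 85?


Divisors of 85: [1, 5, 17, 85]
Count: 4


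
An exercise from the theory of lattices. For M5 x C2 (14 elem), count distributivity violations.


Distributive law: a ^ (b v c) = (a ^ b) v (a ^ c).
Check all 14^3 = 2744 ordered triples (a,b,c).
  e.g. a=(a1,0), b=(a2,0), c=(a3,0): lhs=(a1,0) != rhs=(0,0)
  e.g. a=(a1,0), b=(a2,0), c=(a3,1): lhs=(a1,0) != rhs=(0,0)
Total violating triples: 480


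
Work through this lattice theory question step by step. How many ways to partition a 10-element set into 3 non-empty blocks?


S(n,k) = k*S(n-1,k) + S(n-1,k-1).
S(9,3) = 3025, S(9,2) = 255
S(10,3) = 3*3025 + 255 = 9075 + 255
S(10,3) = 9330


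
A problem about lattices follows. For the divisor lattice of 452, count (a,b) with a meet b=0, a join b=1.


Complement pair (a,b): a meet b = bottom, a join b = top.
Here: gcd(a,b)=1 and lcm(a,b)=452, i.e. a*b=452 with a,b coprime.
Pairs found: (1,452), (4,113), (113,4), (452,1)
Total ordered pairs: 4


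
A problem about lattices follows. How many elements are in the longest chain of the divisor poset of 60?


A chain is a totally ordered subset; we count the number of elements in a maximum chain.
Compute, for each element x, the size of the longest chain ending at x:
  1: 1
  2: 2
  3: 2
  5: 2
  4: 3
  6: 3
  ...
A maximum chain: 1 < 2 < 4 < 12 < 60
Number of elements in the longest chain: 5


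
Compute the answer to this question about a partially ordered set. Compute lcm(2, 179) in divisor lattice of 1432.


In a divisor lattice, join = lcm (least common multiple).
gcd(2,179) = 1
lcm(2,179) = 2*179/gcd = 358/1 = 358


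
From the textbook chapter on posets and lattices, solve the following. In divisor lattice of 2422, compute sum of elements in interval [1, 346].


Interval [1,346] in divisors of 2422: [1, 2, 173, 346]
Sum = 522


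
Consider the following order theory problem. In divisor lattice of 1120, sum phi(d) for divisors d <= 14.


Divisors of 1120 up to 14: [1, 2, 4, 5, 7, 8, 10, 14]
phi values: [1, 1, 2, 4, 6, 4, 4, 6]
Sum = 28


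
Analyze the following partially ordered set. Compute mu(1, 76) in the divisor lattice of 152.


In a divisor lattice, mu(a,b) = mu(b/a) where mu is the classical Mobius function.
b/a = 76/1 = 76
Prime factorization of 76: primes [2, 19]
76 is not squarefree, so mu(76) = 0


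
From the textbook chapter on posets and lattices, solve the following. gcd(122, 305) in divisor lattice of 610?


Meet=gcd.
gcd(122,305)=61


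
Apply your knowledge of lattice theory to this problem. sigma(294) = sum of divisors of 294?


sigma(n) = sum of divisors.
Divisors of 294: [1, 2, 3, 6, 7, 14, 21, 42, 49, 98, 147, 294]
Sum = 684


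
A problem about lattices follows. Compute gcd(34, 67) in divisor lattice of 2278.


In a divisor lattice, meet = gcd (greatest common divisor).
By Euclidean algorithm or factoring: gcd(34,67) = 1


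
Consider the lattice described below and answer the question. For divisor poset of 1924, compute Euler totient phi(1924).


phi(n) = n * prod_{p|n} (1 - 1/p).
Prime divisors of 1924: [2, 13, 37]
phi(1924) = 1924 * (1 - 1/2) * (1 - 1/13) * (1 - 1/37)
phi(1924) = 864


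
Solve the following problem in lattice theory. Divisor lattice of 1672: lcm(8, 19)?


Join=lcm.
gcd(8,19)=1
lcm=152


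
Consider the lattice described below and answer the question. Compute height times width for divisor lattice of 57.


Height = length of longest chain minus 1; width = size of largest antichain.
A maximum chain: 1 | 19 | 57  (height 2).
A maximum antichain: {3, 19}  (width 2).
Product = 2 * 2 = 4


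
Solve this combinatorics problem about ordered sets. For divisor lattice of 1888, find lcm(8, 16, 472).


In a divisor lattice, join = lcm (least common multiple).
Compute lcm iteratively: start with first element, then lcm(current, next).
Elements: [8, 16, 472]
lcm(8,16) = 16
lcm(16,472) = 944
Final lcm = 944


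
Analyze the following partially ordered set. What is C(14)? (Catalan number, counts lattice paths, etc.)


C(n) = C(2n, n) / (n+1).
C(28, 14) = 40116600
C(14) = 40116600 / 15 = 2674440


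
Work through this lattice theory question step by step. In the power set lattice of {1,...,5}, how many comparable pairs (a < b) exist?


A comparable pair {a,b} has a < b or b < a in the order.
Count unordered pairs where one element is strictly below the other.
Examples: {{},{1}}, {{},{2}}, {{},{3}}, {{},{4}}, ...
Total comparable pairs: 211


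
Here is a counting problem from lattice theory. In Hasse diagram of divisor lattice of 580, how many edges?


A cover relation a -< b holds when a < b with no c strictly between.
Cover relations:
  1 -< 2
  1 -< 5
  1 -< 29
  2 -< 4
  2 -< 10
  2 -< 58
  4 -< 20
  4 -< 116
  ...12 more
Total: 20


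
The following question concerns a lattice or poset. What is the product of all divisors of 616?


Divisors of 616: [1, 2, 4, 7, 8, 11, 14, 22, 28, 44, 56, 77, 88, 154, 308, 616]
Product = n^(d(n)/2) = 616^(16/2)
Product = 20732214682334418436096


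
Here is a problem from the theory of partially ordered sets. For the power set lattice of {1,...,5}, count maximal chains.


A maximal chain goes from the minimum element to a maximal element via cover relations.
Counting all min-to-max paths in the cover graph.
Total maximal chains: 120
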